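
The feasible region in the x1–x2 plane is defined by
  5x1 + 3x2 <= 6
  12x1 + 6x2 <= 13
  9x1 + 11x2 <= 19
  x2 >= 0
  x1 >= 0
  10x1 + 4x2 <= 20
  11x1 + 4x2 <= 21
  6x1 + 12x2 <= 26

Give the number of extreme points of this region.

5

Intersecting each pair of boundary lines and keeping only the points that satisfy every inequality leaves:
  (1/2, 7/6)
  (9/28, 41/28)
  (13/12, 0)
  (0, 19/11)
  (0, 0)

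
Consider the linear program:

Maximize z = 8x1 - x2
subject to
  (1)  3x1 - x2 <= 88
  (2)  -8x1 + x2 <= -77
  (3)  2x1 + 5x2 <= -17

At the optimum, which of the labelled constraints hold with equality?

(1) and (3)

Corner points and z = 8x1 - x2:
  (-11/5, -473/5) → z = 77
  (423/17, -227/17) → z = 3611/17
  (184/21, -145/21) → z = 77

The maximum is at (423/17, -227/17). Substituting into each constraint, equality holds for (1) and (3); the remaining constraints have slack.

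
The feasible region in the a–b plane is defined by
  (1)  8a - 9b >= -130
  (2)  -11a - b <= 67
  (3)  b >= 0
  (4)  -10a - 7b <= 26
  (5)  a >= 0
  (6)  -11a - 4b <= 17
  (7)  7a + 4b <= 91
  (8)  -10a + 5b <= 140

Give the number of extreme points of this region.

The feasible vertices (each the meet of two boundaries and inside every other half-plane) are:
  (0, 130/9)
  (299/95, 1638/95)
  (0, 0)
  (13, 0)

4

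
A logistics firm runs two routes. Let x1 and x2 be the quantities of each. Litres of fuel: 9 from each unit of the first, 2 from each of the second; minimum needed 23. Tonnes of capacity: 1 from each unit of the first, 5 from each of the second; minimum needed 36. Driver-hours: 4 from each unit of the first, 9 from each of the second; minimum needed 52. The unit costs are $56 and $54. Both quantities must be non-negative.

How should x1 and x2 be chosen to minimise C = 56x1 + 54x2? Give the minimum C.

x1 = 1, x2 = 7, minimum C = 434

Extreme points and C = 56x1 + 54x2:
  (0, 23/2) → C = 621
  (36, 0) → C = 2016
  (1, 7) → C = 434
The feasible region is unbounded (it extends along (0, 1), (1, 0)), but C strictly increases along every unbounded feasible direction, so there is no improving ray and the minimum is attained at a vertex.

The optimum lies where 9x1 + 2x2 = 23 and x1 + 5x2 = 36.
Solving simultaneously gives x1 = 1, x2 = 7.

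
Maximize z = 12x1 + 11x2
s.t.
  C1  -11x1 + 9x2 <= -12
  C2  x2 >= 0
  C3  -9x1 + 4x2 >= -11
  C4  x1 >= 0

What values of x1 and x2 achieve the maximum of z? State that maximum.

x1 = 51/37, x2 = 13/37, maximum z = 755/37

At the optimal vertex, -11x1 + 9x2 = -12 and -9x1 + 4x2 = -11.
Solving simultaneously gives x1 = 51/37, x2 = 13/37.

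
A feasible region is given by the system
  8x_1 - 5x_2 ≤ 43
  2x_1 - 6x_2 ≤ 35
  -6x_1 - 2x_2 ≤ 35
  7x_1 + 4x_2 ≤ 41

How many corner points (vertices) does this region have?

4

The feasible vertices (each the meet of two boundaries and inside every other half-plane) are:
  (83/38, -97/19)
  (377/67, 27/67)
  (-7/2, -7)
  (-111/5, 491/10)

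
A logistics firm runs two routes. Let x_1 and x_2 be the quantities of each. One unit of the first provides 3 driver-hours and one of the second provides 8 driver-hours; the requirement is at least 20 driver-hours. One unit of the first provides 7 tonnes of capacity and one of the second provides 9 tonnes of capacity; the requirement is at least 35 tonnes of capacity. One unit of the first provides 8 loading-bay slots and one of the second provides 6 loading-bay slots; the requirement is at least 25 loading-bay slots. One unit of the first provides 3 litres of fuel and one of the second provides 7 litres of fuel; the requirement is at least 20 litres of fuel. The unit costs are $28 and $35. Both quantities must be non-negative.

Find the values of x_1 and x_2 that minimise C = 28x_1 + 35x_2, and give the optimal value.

The feasible region is unbounded (it extends along (0, 1), (1, 0)), but C strictly increases along every unbounded feasible direction, so there is no improving ray and the minimum is attained at a vertex.

The binding constraints are 7x_1 + 9x_2 = 35 and 8x_1 + 6x_2 = 25.
Solving simultaneously gives x_1 = 1/2, x_2 = 7/2.

x_1 = 1/2, x_2 = 7/2, minimum C = 273/2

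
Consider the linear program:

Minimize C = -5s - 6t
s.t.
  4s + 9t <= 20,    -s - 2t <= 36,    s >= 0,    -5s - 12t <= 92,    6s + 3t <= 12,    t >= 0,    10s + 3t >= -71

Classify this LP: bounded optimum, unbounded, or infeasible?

bounded optimum

Feasible corners and C = -5s - 6t:
  (0, 20/9) → C = -40/3
  (8/7, 12/7) → C = -16
  (0, 0) → C = 0
  (2, 0) → C = -10
The feasible region has finitely many vertices and no improving ray; the minimum is -16 at (8/7, 12/7).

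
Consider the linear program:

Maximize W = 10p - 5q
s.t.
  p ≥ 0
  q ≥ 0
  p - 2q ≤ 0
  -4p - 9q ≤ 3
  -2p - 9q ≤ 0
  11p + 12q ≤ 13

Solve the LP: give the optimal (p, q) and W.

Corner points and W = 10p - 5q:
  (0, 0) → W = 0
  (0, 13/12) → W = -65/12
  (13/17, 13/34) → W = 195/34

The optimum lies where p - 2q = 0 and 11p + 12q = 13.
Solving simultaneously gives p = 13/17, q = 13/34.

p = 13/17, q = 13/34, maximum W = 195/34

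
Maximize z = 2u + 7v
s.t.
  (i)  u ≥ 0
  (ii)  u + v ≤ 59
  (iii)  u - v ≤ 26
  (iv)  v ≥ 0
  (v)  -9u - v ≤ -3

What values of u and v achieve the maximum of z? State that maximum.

Vertices and z = 2u + 7v:
  (0, 59) → z = 413
  (0, 3) → z = 21
  (85/2, 33/2) → z = 401/2
  (26, 0) → z = 52
  (1/3, 0) → z = 2/3

The optimum lies where u = 0 and u + v = 59.
Solving simultaneously gives u = 0, v = 59.

u = 0, v = 59, maximum z = 413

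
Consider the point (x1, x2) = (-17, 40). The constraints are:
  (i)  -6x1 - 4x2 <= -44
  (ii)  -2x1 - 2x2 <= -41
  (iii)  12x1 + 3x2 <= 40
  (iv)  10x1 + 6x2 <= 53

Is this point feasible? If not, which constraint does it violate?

Constraint (iv): 10x1 + 6x2 = 70, which is not ≤ 53. All other constraints are satisfied.

not feasible — violates (iv)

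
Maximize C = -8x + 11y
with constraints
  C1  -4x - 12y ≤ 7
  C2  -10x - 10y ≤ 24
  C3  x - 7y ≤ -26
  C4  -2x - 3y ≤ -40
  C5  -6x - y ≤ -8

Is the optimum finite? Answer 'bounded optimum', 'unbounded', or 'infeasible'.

From the feasible point (202/17, 92/17), moving in the direction (-1, 6) keeps every constraint satisfied while C increases without bound.

unbounded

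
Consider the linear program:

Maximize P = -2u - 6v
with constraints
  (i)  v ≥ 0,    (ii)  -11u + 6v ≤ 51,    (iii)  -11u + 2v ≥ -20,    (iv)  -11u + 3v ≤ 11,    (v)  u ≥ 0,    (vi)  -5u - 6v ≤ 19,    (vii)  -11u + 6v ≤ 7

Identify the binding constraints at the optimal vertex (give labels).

Feasible corners and P = -2u - 6v:
  (20/11, 0) → P = -40/11
  (0, 0) → P = 0
  (67/22, 27/4) → P = -1025/22
  (0, 7/6) → P = -7

The maximum is at (0, 0). Substituting into each constraint, equality holds for (i) and (v); the remaining constraints have slack.

(i) and (v)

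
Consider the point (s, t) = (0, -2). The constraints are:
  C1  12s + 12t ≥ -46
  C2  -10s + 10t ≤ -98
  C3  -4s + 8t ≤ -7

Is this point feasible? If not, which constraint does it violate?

not feasible — violates C2

Constraint C2: -10s + 10t = -20, which is not ≤ -98. All other constraints are satisfied.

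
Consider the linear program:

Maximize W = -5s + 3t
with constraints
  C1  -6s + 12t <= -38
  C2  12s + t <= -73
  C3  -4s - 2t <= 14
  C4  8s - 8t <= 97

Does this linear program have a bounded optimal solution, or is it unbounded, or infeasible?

The boundaries -6s + 12t = -38 and 12s + t = -73 meet at (-419/75, -149/25), but that point violates -4s - 2t ≤ 14. Every candidate vertex is excluded by some other constraint, so the feasible region is empty.

infeasible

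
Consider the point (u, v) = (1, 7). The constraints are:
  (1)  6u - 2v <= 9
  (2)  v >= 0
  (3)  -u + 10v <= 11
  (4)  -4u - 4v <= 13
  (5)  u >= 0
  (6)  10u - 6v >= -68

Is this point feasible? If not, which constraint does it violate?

not feasible — violates (3)

Constraint (3): -u + 10v = 69, which is not ≤ 11. All other constraints are satisfied.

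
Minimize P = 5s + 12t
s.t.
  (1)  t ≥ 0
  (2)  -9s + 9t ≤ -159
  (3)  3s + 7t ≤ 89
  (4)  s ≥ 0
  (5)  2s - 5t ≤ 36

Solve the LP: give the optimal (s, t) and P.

Corner points and P = 5s + 12t:
  (53/3, 0) → P = 265/3
  (18, 0) → P = 90
  (319/15, 18/5) → P = 2243/15
  (697/29, 70/29) → P = 4325/29

The binding constraints are t = 0 and -9s + 9t = -159.
Solving simultaneously gives s = 53/3, t = 0.

s = 53/3, t = 0, minimum P = 265/3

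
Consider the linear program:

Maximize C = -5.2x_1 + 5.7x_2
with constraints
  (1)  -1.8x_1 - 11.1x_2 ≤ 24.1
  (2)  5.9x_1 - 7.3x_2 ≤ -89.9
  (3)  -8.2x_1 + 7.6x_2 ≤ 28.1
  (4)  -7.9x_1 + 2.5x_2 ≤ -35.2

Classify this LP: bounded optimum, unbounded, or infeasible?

From the feasible point (47811/1502, 57139/1502), moving in the direction (7.6, 8.2) keeps every constraint satisfied while C increases without bound.

unbounded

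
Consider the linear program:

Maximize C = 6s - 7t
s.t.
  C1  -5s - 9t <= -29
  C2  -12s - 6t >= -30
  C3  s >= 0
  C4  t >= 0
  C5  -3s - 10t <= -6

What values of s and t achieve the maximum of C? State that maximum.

Corner points and C = 6s - 7t:
  (16/13, 33/13) → C = -135/13
  (0, 29/9) → C = -203/9
  (0, 5) → C = -35

At the optimal vertex, -5s - 9t = -29 and -12s - 6t = -30.
Solving simultaneously gives s = 16/13, t = 33/13.

s = 16/13, t = 33/13, maximum C = -135/13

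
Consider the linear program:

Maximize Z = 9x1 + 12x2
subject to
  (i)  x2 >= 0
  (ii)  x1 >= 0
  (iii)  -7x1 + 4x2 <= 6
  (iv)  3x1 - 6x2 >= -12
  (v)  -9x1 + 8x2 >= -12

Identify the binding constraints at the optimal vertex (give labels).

Extreme points and Z = 9x1 + 12x2:
  (0, 0) → Z = 0
  (4/3, 0) → Z = 12
  (0, 3/2) → Z = 18
  (2/5, 11/5) → Z = 30
  (28/5, 24/5) → Z = 108

The maximum is at (28/5, 24/5). Substituting into each constraint, equality holds for (iv) and (v); the remaining constraints have slack.

(iv) and (v)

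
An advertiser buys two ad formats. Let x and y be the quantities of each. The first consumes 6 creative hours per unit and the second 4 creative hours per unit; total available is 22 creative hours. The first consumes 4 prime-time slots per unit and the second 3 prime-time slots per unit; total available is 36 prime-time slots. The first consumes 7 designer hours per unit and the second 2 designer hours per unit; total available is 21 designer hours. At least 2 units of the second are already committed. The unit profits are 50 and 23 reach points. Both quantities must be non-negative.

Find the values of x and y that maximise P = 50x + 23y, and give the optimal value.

Extreme points and P = 50x + 23y:
  (0, 11/2) → P = 253/2
  (0, 2) → P = 46
  (7/3, 2) → P = 488/3

x = 7/3, y = 2, maximum P = 488/3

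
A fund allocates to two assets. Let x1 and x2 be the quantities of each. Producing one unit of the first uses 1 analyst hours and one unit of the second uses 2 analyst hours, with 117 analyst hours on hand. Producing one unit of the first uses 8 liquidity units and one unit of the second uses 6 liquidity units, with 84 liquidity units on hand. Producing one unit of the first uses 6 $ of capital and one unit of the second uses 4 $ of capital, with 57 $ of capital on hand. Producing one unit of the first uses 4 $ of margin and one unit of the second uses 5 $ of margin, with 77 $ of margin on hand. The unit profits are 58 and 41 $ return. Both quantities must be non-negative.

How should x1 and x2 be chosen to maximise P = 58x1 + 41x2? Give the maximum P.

Vertices and P = 58x1 + 41x2:
  (0, 0) → P = 0
  (0, 14) → P = 574
  (19/2, 0) → P = 551
  (3/2, 12) → P = 579

x1 = 3/2, x2 = 12, maximum P = 579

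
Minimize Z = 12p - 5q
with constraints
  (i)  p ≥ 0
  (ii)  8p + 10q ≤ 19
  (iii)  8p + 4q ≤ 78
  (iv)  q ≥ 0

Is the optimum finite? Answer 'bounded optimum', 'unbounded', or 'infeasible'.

Feasible corners and Z = 12p - 5q:
  (0, 19/10) → Z = -19/2
  (0, 0) → Z = 0
  (19/8, 0) → Z = 57/2
The feasible region has finitely many vertices and no improving ray; the minimum is -19/2 at (0, 19/10).

bounded optimum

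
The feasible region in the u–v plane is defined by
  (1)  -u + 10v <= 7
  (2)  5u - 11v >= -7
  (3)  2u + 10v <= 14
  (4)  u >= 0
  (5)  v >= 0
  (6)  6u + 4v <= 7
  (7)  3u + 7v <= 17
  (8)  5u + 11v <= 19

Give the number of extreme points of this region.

5

Of the 28 pairwise boundary intersections, those satisfying every inequality are:
  (7/39, 28/39)
  (21/32, 49/64)
  (0, 7/11)
  (0, 0)
  (7/6, 0)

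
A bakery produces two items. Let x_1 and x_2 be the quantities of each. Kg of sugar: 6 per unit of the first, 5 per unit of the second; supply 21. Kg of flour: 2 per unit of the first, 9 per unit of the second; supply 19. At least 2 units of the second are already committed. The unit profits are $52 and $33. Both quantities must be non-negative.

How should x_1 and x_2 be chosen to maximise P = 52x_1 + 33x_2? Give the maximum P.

Vertices and P = 52x_1 + 33x_2:
  (0, 19/9) → P = 209/3
  (0, 2) → P = 66
  (1/2, 2) → P = 92

The binding constraints are 2x_1 + 9x_2 = 19 and x_2 = 2.
Solving simultaneously gives x_1 = 1/2, x_2 = 2.

x_1 = 1/2, x_2 = 2, maximum P = 92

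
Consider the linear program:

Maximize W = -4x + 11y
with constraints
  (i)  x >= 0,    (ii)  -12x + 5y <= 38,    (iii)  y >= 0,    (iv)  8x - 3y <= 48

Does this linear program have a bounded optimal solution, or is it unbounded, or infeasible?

Corner points and W = -4x + 11y:
  (0, 38/5) → W = 418/5
  (0, 0) → W = 0
  (177/2, 220) → W = 2066
  (6, 0) → W = -24
The feasible region has finitely many vertices and no improving ray; the maximum is 2066 at (177/2, 220).

bounded optimum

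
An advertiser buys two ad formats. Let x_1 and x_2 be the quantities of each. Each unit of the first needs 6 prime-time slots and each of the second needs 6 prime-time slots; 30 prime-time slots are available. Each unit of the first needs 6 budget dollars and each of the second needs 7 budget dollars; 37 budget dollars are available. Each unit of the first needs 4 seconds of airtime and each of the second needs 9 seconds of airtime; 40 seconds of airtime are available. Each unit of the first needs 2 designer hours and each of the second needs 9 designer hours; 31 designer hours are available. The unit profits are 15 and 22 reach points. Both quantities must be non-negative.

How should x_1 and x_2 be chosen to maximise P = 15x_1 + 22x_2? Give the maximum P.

x_1 = 2, x_2 = 3, maximum P = 96

Vertices and P = 15x_1 + 22x_2:
  (0, 0) → P = 0
  (0, 31/9) → P = 682/9
  (5, 0) → P = 75
  (2, 3) → P = 96

The binding constraints are 6x_1 + 6x_2 = 30 and 2x_1 + 9x_2 = 31.
Solving simultaneously gives x_1 = 2, x_2 = 3.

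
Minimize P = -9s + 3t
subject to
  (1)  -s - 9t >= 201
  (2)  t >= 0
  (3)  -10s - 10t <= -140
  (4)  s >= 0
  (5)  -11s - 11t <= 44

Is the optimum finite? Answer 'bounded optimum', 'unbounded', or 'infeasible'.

infeasible

The boundaries -s - 9t = 201 and -10s - 10t = -140 meet at (327/8, -215/8), but that point violates t ≥ 0. Every candidate vertex is excluded by some other constraint, so the feasible region is empty.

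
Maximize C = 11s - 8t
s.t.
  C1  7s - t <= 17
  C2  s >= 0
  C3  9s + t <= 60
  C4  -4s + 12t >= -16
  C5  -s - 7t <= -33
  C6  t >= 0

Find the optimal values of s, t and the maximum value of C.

Extreme points and C = 11s - 8t:
  (77/16, 267/16) → C = -1289/16
  (76/25, 107/25) → C = -4/5
  (0, 60) → C = -480
  (0, 33/7) → C = -264/7

s = 76/25, t = 107/25, maximum C = -4/5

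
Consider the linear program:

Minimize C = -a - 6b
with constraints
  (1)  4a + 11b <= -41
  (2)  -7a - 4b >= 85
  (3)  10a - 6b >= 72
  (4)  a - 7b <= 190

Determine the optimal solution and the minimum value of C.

Extreme points and C = -a - 6b:
  (-111/41, -677/41) → C = 4173/41
  (165/53, -1415/53) → C = 8325/53
  (-159/16, -457/16) → C = 2901/16

At the optimal vertex, -7a - 4b = 85 and 10a - 6b = 72.
Solving simultaneously gives a = -111/41, b = -677/41.

a = -111/41, b = -677/41, minimum C = 4173/41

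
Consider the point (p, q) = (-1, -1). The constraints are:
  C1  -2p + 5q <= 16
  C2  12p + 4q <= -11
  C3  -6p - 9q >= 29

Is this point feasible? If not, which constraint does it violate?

Constraint C3: -6p - 9q = 15, which is not ≥ 29. All other constraints are satisfied.

not feasible — violates C3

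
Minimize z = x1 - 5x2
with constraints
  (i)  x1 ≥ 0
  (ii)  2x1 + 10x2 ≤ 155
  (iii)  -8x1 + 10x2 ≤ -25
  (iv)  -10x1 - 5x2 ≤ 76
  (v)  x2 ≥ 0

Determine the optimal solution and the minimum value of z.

The binding constraints are 2x1 + 10x2 = 155 and -8x1 + 10x2 = -25.
Solving simultaneously gives x1 = 18, x2 = 119/10.

x1 = 18, x2 = 119/10, minimum z = -83/2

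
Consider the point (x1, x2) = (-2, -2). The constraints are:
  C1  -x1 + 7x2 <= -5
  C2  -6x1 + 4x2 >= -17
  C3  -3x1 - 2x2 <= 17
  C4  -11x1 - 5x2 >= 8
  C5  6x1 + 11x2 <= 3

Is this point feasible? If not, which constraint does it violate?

feasible

C1: -12 ≤ -5 ✓
C2: 4 ≥ -17 ✓
C3: 10 ≤ 17 ✓
C4: 32 ≥ 8 ✓
C5: -34 ≤ 3 ✓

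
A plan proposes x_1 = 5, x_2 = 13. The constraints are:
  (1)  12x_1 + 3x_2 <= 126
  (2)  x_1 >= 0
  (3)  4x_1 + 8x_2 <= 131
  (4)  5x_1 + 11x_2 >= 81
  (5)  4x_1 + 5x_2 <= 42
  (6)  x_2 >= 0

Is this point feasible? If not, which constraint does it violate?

Constraint (5): 4x_1 + 5x_2 = 85, which is not ≤ 42. All other constraints are satisfied.

not feasible — violates (5)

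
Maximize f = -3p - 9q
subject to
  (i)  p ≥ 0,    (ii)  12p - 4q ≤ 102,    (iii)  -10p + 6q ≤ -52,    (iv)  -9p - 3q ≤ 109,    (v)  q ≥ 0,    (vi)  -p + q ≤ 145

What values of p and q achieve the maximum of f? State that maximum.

Feasible corners and f = -3p - 9q:
  (101/8, 99/8) → f = -597/4
  (17/2, 0) → f = -51/2
  (26/5, 0) → f = -78/5

The binding constraints are -10p + 6q = -52 and q = 0.
Solving simultaneously gives p = 26/5, q = 0.

p = 26/5, q = 0, maximum f = -78/5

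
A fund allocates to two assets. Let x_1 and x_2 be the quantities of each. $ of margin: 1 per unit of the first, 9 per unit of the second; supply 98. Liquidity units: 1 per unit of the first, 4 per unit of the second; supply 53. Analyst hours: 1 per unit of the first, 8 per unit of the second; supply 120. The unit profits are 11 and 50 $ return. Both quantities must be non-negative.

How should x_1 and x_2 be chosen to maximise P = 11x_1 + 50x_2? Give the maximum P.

Vertices and P = 11x_1 + 50x_2:
  (0, 0) → P = 0
  (0, 98/9) → P = 4900/9
  (53, 0) → P = 583
  (17, 9) → P = 637

At the optimal vertex, x_1 + 9x_2 = 98 and x_1 + 4x_2 = 53.
Solving simultaneously gives x_1 = 17, x_2 = 9.

x_1 = 17, x_2 = 9, maximum P = 637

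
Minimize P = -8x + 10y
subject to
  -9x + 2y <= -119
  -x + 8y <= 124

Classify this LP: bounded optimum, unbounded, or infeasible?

From the feasible point (120/7, 247/14), moving in the direction (-2, -9) keeps every constraint satisfied while P decreases without bound.

unbounded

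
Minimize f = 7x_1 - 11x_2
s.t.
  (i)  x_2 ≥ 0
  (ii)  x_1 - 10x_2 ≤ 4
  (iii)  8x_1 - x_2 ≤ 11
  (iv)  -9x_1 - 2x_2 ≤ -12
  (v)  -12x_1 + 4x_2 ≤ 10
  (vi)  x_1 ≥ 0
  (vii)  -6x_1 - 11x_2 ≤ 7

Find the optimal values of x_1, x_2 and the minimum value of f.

Extreme points and f = 7x_1 - 11x_2:
  (11/8, 0) → f = 77/8
  (4/3, 0) → f = 28/3
  (27/10, 53/5) → f = -977/10
  (7/15, 39/10) → f = -1189/30

The optimum lies where 8x_1 - x_2 = 11 and -12x_1 + 4x_2 = 10.
Solving simultaneously gives x_1 = 27/10, x_2 = 53/5.

x_1 = 27/10, x_2 = 53/5, minimum f = -977/10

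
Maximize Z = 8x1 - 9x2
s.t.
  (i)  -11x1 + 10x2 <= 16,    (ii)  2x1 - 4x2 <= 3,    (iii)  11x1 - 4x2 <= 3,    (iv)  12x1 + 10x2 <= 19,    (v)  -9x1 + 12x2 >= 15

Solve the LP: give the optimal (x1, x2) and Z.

Vertices and Z = 8x1 - 9x2:
  (3/23, 401/230) → Z = -3369/230
  (-1, 1/2) → Z = -25/2
  (1/3, 3/2) → Z = -65/6

x1 = 1/3, x2 = 3/2, maximum Z = -65/6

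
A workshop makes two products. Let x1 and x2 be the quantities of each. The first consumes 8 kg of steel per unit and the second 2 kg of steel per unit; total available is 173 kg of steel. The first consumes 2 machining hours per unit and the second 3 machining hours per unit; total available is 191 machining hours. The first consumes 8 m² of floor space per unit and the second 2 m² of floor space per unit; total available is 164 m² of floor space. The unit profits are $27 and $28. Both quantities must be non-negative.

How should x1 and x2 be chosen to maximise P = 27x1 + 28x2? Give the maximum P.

x1 = 11/2, x2 = 60, maximum P = 3657/2

Corner points and P = 27x1 + 28x2:
  (0, 0) → P = 0
  (0, 191/3) → P = 5348/3
  (41/2, 0) → P = 1107/2
  (11/2, 60) → P = 3657/2

At the optimal vertex, 2x1 + 3x2 = 191 and 8x1 + 2x2 = 164.
Solving simultaneously gives x1 = 11/2, x2 = 60.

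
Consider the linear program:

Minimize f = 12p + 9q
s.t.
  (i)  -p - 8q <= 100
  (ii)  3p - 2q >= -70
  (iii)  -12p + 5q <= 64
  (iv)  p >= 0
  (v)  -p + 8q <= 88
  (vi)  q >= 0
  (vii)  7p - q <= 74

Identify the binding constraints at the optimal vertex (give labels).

Vertices and f = 12p + 9q:
  (0, 11) → f = 99
  (0, 0) → f = 0
  (136/11, 138/11) → f = 2874/11
  (74/7, 0) → f = 888/7

The minimum is at (0, 0). Substituting into each constraint, equality holds for (iv) and (vi); the remaining constraints have slack.

(iv) and (vi)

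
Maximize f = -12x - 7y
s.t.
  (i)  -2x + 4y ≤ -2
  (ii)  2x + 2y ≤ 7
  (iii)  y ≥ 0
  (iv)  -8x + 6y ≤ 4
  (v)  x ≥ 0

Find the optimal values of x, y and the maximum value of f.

Vertices and f = -12x - 7y:
  (8/3, 5/6) → f = -227/6
  (1, 0) → f = -12
  (7/2, 0) → f = -42

x = 1, y = 0, maximum f = -12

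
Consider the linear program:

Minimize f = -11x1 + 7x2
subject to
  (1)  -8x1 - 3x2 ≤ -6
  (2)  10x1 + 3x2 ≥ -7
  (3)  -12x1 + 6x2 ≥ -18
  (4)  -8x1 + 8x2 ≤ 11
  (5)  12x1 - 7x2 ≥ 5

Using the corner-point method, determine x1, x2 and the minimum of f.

x1 = 15/14, x2 = -6/7, minimum f = -249/14

Feasible corners and f = -11x1 + 7x2:
  (15/14, -6/7) → f = -249/14
  (57/92, 8/23) → f = -403/92
  (35/8, 23/4) → f = -63/8
  (117/40, 43/10) → f = -83/40

At the optimal vertex, -8x1 - 3x2 = -6 and -12x1 + 6x2 = -18.
Solving simultaneously gives x1 = 15/14, x2 = -6/7.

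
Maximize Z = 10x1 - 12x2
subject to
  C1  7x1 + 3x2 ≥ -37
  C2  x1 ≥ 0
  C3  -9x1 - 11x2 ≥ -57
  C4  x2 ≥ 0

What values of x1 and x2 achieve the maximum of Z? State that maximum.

x1 = 19/3, x2 = 0, maximum Z = 190/3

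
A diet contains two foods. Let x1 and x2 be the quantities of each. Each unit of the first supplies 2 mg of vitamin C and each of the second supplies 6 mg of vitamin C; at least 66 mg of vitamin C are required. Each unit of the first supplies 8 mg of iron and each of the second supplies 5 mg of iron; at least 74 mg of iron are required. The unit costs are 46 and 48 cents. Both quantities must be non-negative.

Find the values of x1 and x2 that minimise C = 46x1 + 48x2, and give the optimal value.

Extreme points and C = 46x1 + 48x2:
  (0, 74/5) → C = 3552/5
  (33, 0) → C = 1518
  (3, 10) → C = 618
The feasible region is unbounded (it extends along (0, 1), (1, 0)), but C strictly increases along every unbounded feasible direction, so there is no improving ray and the minimum is attained at a vertex.

At the optimal vertex, 2x1 + 6x2 = 66 and 8x1 + 5x2 = 74.
Solving simultaneously gives x1 = 3, x2 = 10.

x1 = 3, x2 = 10, minimum C = 618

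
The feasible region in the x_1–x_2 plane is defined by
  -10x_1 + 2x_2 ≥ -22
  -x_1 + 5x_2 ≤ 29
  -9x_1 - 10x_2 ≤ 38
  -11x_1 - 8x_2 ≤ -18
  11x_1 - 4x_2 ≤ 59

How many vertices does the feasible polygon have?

3

Pairwise boundary intersections that survive every other constraint:
  (7/2, 13/2)
  (106/51, -31/51)
  (-142/63, 337/63)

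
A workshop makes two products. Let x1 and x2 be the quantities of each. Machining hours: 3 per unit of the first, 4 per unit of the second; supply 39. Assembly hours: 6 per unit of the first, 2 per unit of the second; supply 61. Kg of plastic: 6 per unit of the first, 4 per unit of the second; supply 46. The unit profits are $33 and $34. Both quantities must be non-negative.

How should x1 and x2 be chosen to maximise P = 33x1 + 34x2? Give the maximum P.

x1 = 7/3, x2 = 8, maximum P = 349

Vertices and P = 33x1 + 34x2:
  (0, 0) → P = 0
  (0, 39/4) → P = 663/2
  (23/3, 0) → P = 253
  (7/3, 8) → P = 349

At the optimal vertex, 3x1 + 4x2 = 39 and 6x1 + 4x2 = 46.
Solving simultaneously gives x1 = 7/3, x2 = 8.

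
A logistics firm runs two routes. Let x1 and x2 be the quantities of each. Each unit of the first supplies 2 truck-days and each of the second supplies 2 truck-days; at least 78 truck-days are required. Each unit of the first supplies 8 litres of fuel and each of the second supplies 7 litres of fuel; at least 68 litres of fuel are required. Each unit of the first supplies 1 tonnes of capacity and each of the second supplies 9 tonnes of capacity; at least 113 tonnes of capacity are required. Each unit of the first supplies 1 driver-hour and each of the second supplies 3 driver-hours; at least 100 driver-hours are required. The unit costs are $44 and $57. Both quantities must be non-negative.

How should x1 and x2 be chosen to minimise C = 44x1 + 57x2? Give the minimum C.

x1 = 17/2, x2 = 61/2, minimum C = 4225/2

Corner points and C = 44x1 + 57x2:
  (0, 39) → C = 2223
  (113, 0) → C = 4972
  (17/2, 61/2) → C = 4225/2
  (187/2, 13/6) → C = 8475/2
The feasible region is unbounded (it extends along (0, 1), (1, 0)), but C strictly increases along every unbounded feasible direction, so there is no improving ray and the minimum is attained at a vertex.

The optimum lies where 2x1 + 2x2 = 78 and x1 + 3x2 = 100.
Solving simultaneously gives x1 = 17/2, x2 = 61/2.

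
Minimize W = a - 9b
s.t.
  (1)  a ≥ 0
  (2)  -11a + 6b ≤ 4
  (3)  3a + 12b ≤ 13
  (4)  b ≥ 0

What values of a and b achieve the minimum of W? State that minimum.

Vertices and W = a - 9b:
  (0, 2/3) → W = -6
  (0, 0) → W = 0
  (1/5, 31/30) → W = -91/10
  (13/3, 0) → W = 13/3

At the optimal vertex, -11a + 6b = 4 and 3a + 12b = 13.
Solving simultaneously gives a = 1/5, b = 31/30.

a = 1/5, b = 31/30, minimum W = -91/10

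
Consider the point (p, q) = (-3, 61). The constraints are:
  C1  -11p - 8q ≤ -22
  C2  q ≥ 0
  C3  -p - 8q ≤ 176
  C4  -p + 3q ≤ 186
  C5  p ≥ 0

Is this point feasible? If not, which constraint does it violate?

Constraint C5: p = -3, which is not ≥ 0. All other constraints are satisfied.

not feasible — violates C5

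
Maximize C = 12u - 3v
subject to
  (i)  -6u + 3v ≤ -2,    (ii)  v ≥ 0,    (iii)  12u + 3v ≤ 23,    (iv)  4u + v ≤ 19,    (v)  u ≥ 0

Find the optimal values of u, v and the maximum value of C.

Corner points and C = 12u - 3v:
  (1/3, 0) → C = 4
  (25/18, 19/9) → C = 31/3
  (23/12, 0) → C = 23

The binding constraints are v = 0 and 12u + 3v = 23.
Solving simultaneously gives u = 23/12, v = 0.

u = 23/12, v = 0, maximum C = 23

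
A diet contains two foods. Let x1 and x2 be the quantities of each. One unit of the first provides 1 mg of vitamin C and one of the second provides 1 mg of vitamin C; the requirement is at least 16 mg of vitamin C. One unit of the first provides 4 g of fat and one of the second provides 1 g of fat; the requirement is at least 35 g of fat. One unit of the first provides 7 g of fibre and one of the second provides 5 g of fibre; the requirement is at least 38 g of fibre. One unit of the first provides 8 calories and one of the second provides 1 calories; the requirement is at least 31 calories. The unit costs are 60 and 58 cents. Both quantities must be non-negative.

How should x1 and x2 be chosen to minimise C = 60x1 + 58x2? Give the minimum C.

x1 = 19/3, x2 = 29/3, minimum C = 2822/3

Vertices and C = 60x1 + 58x2:
  (0, 35) → C = 2030
  (16, 0) → C = 960
  (19/3, 29/3) → C = 2822/3
The feasible region is unbounded (it extends along (0, 1), (1, 0)), but C strictly increases along every unbounded feasible direction, so there is no improving ray and the minimum is attained at a vertex.

The optimum lies where x1 + x2 = 16 and 4x1 + x2 = 35.
Solving simultaneously gives x1 = 19/3, x2 = 29/3.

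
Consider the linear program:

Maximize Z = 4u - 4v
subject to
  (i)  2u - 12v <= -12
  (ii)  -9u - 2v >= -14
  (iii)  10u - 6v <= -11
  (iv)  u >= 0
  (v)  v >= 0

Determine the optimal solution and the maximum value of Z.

Extreme points and Z = 4u - 4v:
  (31/37, 239/74) → Z = -354/37
  (0, 7) → Z = -28
  (0, 11/6) → Z = -22/3

The optimum lies where 10u - 6v = -11 and u = 0.
Solving simultaneously gives u = 0, v = 11/6.

u = 0, v = 11/6, maximum Z = -22/3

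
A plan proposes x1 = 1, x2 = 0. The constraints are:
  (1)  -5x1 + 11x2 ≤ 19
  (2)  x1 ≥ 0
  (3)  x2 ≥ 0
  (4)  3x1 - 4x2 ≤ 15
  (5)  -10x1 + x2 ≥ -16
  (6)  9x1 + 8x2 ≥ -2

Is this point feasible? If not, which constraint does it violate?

(1): -5 ≤ 19 ✓
(2): 1 ≥ 0 ✓
(3): 0 ≥ 0 ✓
(4): 3 ≤ 15 ✓
(5): -10 ≥ -16 ✓
(6): 9 ≥ -2 ✓

feasible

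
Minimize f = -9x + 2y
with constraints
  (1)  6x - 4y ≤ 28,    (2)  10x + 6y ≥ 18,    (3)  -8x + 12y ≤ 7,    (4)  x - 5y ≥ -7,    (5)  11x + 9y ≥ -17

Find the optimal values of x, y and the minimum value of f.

Extreme points and f = -9x + 2y:
  (60/19, -43/19) → f = -626/19
  (84/13, 35/13) → f = -686/13
  (29/28, 107/84) → f = -569/84
  (7/4, 7/4) → f = -49/4

The optimum lies where 6x - 4y = 28 and x - 5y = -7.
Solving simultaneously gives x = 84/13, y = 35/13.

x = 84/13, y = 35/13, minimum f = -686/13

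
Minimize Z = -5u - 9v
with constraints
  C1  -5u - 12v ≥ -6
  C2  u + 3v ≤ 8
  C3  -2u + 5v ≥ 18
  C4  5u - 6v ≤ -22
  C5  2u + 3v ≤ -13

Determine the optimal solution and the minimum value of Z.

Feasible corners and Z = -5u - 9v:
  (-26, 34/3) → Z = 28
  (-58/3, 77/9) → Z = 59/3
  (-119/16, 5/8) → Z = 505/16
The feasible region is unbounded (it extends along (-3, 1), (-5, -2)), but Z strictly increases along every unbounded feasible direction, so there is no improving ray and the minimum is attained at a vertex.

The optimum lies where -5u - 12v = -6 and 2u + 3v = -13.
Solving simultaneously gives u = -58/3, v = 77/9.

u = -58/3, v = 77/9, minimum Z = 59/3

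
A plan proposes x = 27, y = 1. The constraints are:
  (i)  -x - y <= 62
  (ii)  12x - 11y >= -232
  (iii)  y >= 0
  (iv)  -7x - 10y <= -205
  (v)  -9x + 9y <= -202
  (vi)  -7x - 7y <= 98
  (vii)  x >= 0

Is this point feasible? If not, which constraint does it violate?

Constraint (iv): -7x - 10y = -199, which is not ≤ -205. All other constraints are satisfied.

not feasible — violates (iv)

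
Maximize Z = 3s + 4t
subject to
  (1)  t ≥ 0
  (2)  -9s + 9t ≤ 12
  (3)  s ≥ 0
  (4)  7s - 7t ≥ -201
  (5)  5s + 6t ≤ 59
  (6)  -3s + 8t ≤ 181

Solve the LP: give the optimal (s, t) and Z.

s = 51/11, t = 197/33, maximum Z = 1247/33

Feasible corners and Z = 3s + 4t:
  (0, 0) → Z = 0
  (59/5, 0) → Z = 177/5
  (0, 4/3) → Z = 16/3
  (51/11, 197/33) → Z = 1247/33

The optimum lies where -9s + 9t = 12 and 5s + 6t = 59.
Solving simultaneously gives s = 51/11, t = 197/33.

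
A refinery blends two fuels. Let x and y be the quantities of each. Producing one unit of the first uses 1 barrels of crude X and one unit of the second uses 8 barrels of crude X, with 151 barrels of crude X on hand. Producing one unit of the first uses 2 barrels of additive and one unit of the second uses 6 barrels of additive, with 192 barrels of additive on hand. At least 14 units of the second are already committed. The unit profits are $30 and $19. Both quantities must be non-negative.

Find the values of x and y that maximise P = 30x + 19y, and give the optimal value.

x = 39, y = 14, maximum P = 1436

Corner points and P = 30x + 19y:
  (0, 151/8) → P = 2869/8
  (0, 14) → P = 266
  (39, 14) → P = 1436

The optimum lies where x + 8y = 151 and y = 14.
Solving simultaneously gives x = 39, y = 14.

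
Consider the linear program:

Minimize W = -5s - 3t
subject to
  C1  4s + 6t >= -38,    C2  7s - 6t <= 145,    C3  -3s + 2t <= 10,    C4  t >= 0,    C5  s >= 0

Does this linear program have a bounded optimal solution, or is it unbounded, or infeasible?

unbounded

From the feasible point (145/7, 0), moving in the direction (2, 3) keeps every constraint satisfied while W decreases without bound.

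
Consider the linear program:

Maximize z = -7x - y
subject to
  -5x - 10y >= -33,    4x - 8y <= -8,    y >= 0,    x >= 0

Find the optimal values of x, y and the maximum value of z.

Extreme points and z = -7x - y:
  (23/10, 43/20) → z = -73/4
  (0, 33/10) → z = -33/10
  (0, 1) → z = -1

At the optimal vertex, 4x - 8y = -8 and x = 0.
Solving simultaneously gives x = 0, y = 1.

x = 0, y = 1, maximum z = -1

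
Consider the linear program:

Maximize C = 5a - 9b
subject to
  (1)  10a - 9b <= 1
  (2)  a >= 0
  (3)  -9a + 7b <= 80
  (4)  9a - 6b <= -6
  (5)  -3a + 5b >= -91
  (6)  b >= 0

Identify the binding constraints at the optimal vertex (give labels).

Vertices and C = 5a - 9b:
  (0, 80/7) → C = -720/7
  (0, 1) → C = -9
  (146/3, 74) → C = -1268/3

The maximum is at (0, 1). Substituting into each constraint, equality holds for (2) and (4); the remaining constraints have slack.

(2) and (4)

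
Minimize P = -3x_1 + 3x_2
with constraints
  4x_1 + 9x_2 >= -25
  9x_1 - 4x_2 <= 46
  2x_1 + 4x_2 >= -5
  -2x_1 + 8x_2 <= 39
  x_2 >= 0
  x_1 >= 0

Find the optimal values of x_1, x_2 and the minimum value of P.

x_1 = 46/9, x_2 = 0, minimum P = -46/3

Extreme points and P = -3x_1 + 3x_2:
  (131/16, 443/64) → P = -243/64
  (46/9, 0) → P = -46/3
  (0, 39/8) → P = 117/8
  (0, 0) → P = 0

At the optimal vertex, 9x_1 - 4x_2 = 46 and x_2 = 0.
Solving simultaneously gives x_1 = 46/9, x_2 = 0.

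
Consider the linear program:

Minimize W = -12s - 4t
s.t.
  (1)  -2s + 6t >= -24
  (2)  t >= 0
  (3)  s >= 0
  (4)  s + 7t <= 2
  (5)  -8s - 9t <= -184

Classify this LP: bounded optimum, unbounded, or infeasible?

The boundaries -2s + 6t = -24 and -8s - 9t = -184 meet at (20, 8/3), but that point violates s + 7t ≤ 2. Every candidate vertex is excluded by some other constraint, so the feasible region is empty.

infeasible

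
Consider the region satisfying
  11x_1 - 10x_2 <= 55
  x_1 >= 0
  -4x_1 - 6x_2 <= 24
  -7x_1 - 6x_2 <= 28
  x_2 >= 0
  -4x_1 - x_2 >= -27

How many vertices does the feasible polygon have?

4

Intersecting each pair of boundary lines and keeping only the points that satisfy every inequality leaves:
  (5, 0)
  (325/51, 77/51)
  (0, 0)
  (0, 27)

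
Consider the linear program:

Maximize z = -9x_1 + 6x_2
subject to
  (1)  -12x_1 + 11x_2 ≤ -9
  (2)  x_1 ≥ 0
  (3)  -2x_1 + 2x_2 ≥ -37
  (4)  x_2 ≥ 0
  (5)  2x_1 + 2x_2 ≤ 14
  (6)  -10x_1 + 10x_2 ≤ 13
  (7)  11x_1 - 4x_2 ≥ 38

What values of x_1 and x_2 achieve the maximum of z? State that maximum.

The binding constraints are 2x_1 + 2x_2 = 14 and 11x_1 - 4x_2 = 38.
Solving simultaneously gives x_1 = 22/5, x_2 = 13/5.

x_1 = 22/5, x_2 = 13/5, maximum z = -24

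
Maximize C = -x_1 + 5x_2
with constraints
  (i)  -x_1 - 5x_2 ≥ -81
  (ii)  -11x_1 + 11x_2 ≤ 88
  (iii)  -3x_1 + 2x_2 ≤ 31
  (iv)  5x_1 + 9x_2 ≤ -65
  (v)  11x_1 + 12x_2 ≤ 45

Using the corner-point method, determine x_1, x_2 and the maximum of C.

x_1 = -137/14, x_2 = -25/14, maximum C = 6/7

Vertices and C = -x_1 + 5x_2:
  (-15, -7) → C = -20
  (-137/14, -25/14) → C = 6/7
  (395/13, -940/39) → C = -5885/39
The feasible region is unbounded (it extends along (-2, -3), (12, -11)), but C strictly decreases along every unbounded feasible direction, so there is no improving ray and the maximum is attained at a vertex.

The optimum lies where -11x_1 + 11x_2 = 88 and 5x_1 + 9x_2 = -65.
Solving simultaneously gives x_1 = -137/14, x_2 = -25/14.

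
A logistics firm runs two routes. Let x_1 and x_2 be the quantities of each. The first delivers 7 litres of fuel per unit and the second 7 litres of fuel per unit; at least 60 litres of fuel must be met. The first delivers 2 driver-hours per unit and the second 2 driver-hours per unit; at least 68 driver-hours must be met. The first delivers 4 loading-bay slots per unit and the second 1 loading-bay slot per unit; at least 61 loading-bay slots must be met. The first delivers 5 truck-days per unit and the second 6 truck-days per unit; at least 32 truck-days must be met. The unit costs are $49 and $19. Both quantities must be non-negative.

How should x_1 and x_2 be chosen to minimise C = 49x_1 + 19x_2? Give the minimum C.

The feasible region is unbounded (it extends along (0, 1), (1, 0)), but C strictly increases along every unbounded feasible direction, so there is no improving ray and the minimum is attained at a vertex.

The binding constraints are 2x_1 + 2x_2 = 68 and 4x_1 + x_2 = 61.
Solving simultaneously gives x_1 = 9, x_2 = 25.

x_1 = 9, x_2 = 25, minimum C = 916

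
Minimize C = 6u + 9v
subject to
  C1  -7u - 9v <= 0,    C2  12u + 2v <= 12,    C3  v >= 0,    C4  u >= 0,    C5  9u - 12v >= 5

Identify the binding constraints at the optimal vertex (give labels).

C3 and C5

Corner points and C = 6u + 9v:
  (1, 0) → C = 6
  (77/81, 8/27) → C = 226/27
  (5/9, 0) → C = 10/3

The minimum is at (5/9, 0). Substituting into each constraint, equality holds for C3 and C5; the remaining constraints have slack.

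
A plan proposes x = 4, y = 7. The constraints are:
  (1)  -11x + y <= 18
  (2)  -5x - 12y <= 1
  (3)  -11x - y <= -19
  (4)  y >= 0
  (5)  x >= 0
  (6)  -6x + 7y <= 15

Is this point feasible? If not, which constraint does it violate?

not feasible — violates (6)

Constraint (6): -6x + 7y = 25, which is not ≤ 15. All other constraints are satisfied.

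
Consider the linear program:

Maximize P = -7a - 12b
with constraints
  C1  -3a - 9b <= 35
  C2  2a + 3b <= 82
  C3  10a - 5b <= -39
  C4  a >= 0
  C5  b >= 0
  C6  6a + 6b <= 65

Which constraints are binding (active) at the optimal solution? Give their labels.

Feasible corners and P = -7a - 12b:
  (0, 39/5) → P = -468/5
  (91/90, 442/45) → P = -2249/18
  (0, 65/6) → P = -130

The maximum is at (0, 39/5). Substituting into each constraint, equality holds for C3 and C4; the remaining constraints have slack.

C3 and C4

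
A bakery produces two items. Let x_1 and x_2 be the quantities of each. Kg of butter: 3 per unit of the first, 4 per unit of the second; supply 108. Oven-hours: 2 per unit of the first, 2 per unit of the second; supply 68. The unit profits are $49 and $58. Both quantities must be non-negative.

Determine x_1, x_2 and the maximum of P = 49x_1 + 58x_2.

x_1 = 28, x_2 = 6, maximum P = 1720

Vertices and P = 49x_1 + 58x_2:
  (0, 0) → P = 0
  (0, 27) → P = 1566
  (34, 0) → P = 1666
  (28, 6) → P = 1720

The binding constraints are 3x_1 + 4x_2 = 108 and 2x_1 + 2x_2 = 68.
Solving simultaneously gives x_1 = 28, x_2 = 6.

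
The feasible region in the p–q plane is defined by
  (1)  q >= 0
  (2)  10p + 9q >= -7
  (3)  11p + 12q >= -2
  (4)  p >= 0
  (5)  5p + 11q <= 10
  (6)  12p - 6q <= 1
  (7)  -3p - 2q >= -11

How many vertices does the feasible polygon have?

The feasible vertices (each the meet of two boundaries and inside every other half-plane) are:
  (0, 0)
  (1/12, 0)
  (0, 10/11)
  (71/162, 115/162)

4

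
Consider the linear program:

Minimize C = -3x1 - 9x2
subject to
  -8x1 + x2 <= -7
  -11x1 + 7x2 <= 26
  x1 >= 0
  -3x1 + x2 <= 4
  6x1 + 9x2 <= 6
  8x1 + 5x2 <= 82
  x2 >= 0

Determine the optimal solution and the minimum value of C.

Extreme points and C = -3x1 - 9x2:
  (23/26, 1/13) → C = -87/26
  (7/8, 0) → C = -21/8
  (1, 0) → C = -3

The optimum lies where -8x1 + x2 = -7 and 6x1 + 9x2 = 6.
Solving simultaneously gives x1 = 23/26, x2 = 1/13.

x1 = 23/26, x2 = 1/13, minimum C = -87/26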